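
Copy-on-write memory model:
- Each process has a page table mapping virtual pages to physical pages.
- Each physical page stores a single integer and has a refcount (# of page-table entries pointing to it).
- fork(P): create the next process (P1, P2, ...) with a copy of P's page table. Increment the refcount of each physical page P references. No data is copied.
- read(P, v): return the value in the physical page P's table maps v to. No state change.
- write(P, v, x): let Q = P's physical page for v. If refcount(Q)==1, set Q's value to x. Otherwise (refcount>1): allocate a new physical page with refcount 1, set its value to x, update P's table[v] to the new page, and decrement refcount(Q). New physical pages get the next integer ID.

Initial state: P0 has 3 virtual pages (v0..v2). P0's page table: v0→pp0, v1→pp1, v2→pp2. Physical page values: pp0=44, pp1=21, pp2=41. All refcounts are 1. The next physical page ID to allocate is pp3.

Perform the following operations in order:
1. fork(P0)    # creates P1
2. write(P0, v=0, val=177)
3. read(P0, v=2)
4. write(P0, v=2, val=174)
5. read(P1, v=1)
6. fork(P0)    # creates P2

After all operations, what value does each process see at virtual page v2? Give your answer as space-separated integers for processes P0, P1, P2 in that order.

Op 1: fork(P0) -> P1. 3 ppages; refcounts: pp0:2 pp1:2 pp2:2
Op 2: write(P0, v0, 177). refcount(pp0)=2>1 -> COPY to pp3. 4 ppages; refcounts: pp0:1 pp1:2 pp2:2 pp3:1
Op 3: read(P0, v2) -> 41. No state change.
Op 4: write(P0, v2, 174). refcount(pp2)=2>1 -> COPY to pp4. 5 ppages; refcounts: pp0:1 pp1:2 pp2:1 pp3:1 pp4:1
Op 5: read(P1, v1) -> 21. No state change.
Op 6: fork(P0) -> P2. 5 ppages; refcounts: pp0:1 pp1:3 pp2:1 pp3:2 pp4:2
P0: v2 -> pp4 = 174
P1: v2 -> pp2 = 41
P2: v2 -> pp4 = 174

Answer: 174 41 174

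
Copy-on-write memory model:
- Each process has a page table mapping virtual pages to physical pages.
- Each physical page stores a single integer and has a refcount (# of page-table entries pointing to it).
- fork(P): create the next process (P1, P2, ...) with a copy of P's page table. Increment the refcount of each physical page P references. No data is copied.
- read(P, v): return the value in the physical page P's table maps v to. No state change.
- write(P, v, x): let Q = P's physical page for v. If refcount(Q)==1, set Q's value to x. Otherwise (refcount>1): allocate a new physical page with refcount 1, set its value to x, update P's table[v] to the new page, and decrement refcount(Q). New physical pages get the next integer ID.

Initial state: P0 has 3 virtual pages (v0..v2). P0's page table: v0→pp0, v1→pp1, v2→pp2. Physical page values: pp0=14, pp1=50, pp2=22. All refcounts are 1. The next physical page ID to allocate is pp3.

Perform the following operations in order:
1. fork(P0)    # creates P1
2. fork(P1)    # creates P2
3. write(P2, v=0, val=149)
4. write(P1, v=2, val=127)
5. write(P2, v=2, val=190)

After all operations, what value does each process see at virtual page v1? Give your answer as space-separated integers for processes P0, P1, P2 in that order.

Answer: 50 50 50

Derivation:
Op 1: fork(P0) -> P1. 3 ppages; refcounts: pp0:2 pp1:2 pp2:2
Op 2: fork(P1) -> P2. 3 ppages; refcounts: pp0:3 pp1:3 pp2:3
Op 3: write(P2, v0, 149). refcount(pp0)=3>1 -> COPY to pp3. 4 ppages; refcounts: pp0:2 pp1:3 pp2:3 pp3:1
Op 4: write(P1, v2, 127). refcount(pp2)=3>1 -> COPY to pp4. 5 ppages; refcounts: pp0:2 pp1:3 pp2:2 pp3:1 pp4:1
Op 5: write(P2, v2, 190). refcount(pp2)=2>1 -> COPY to pp5. 6 ppages; refcounts: pp0:2 pp1:3 pp2:1 pp3:1 pp4:1 pp5:1
P0: v1 -> pp1 = 50
P1: v1 -> pp1 = 50
P2: v1 -> pp1 = 50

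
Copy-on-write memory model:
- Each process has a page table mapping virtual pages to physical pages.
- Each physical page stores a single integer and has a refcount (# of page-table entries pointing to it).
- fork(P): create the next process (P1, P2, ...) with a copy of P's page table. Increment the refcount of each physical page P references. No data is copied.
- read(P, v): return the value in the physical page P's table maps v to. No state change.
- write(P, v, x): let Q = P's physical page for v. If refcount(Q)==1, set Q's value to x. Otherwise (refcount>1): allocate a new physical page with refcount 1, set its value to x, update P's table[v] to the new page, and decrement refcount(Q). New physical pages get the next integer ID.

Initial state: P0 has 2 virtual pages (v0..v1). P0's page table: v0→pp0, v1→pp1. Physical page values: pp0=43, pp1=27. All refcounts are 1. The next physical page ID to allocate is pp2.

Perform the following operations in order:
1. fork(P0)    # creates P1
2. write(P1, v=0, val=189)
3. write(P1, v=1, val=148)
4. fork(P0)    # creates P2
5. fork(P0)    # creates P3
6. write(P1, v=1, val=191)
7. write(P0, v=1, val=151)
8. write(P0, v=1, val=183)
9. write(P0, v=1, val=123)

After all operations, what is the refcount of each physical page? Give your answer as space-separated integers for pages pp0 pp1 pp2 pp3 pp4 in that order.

Answer: 3 2 1 1 1

Derivation:
Op 1: fork(P0) -> P1. 2 ppages; refcounts: pp0:2 pp1:2
Op 2: write(P1, v0, 189). refcount(pp0)=2>1 -> COPY to pp2. 3 ppages; refcounts: pp0:1 pp1:2 pp2:1
Op 3: write(P1, v1, 148). refcount(pp1)=2>1 -> COPY to pp3. 4 ppages; refcounts: pp0:1 pp1:1 pp2:1 pp3:1
Op 4: fork(P0) -> P2. 4 ppages; refcounts: pp0:2 pp1:2 pp2:1 pp3:1
Op 5: fork(P0) -> P3. 4 ppages; refcounts: pp0:3 pp1:3 pp2:1 pp3:1
Op 6: write(P1, v1, 191). refcount(pp3)=1 -> write in place. 4 ppages; refcounts: pp0:3 pp1:3 pp2:1 pp3:1
Op 7: write(P0, v1, 151). refcount(pp1)=3>1 -> COPY to pp4. 5 ppages; refcounts: pp0:3 pp1:2 pp2:1 pp3:1 pp4:1
Op 8: write(P0, v1, 183). refcount(pp4)=1 -> write in place. 5 ppages; refcounts: pp0:3 pp1:2 pp2:1 pp3:1 pp4:1
Op 9: write(P0, v1, 123). refcount(pp4)=1 -> write in place. 5 ppages; refcounts: pp0:3 pp1:2 pp2:1 pp3:1 pp4:1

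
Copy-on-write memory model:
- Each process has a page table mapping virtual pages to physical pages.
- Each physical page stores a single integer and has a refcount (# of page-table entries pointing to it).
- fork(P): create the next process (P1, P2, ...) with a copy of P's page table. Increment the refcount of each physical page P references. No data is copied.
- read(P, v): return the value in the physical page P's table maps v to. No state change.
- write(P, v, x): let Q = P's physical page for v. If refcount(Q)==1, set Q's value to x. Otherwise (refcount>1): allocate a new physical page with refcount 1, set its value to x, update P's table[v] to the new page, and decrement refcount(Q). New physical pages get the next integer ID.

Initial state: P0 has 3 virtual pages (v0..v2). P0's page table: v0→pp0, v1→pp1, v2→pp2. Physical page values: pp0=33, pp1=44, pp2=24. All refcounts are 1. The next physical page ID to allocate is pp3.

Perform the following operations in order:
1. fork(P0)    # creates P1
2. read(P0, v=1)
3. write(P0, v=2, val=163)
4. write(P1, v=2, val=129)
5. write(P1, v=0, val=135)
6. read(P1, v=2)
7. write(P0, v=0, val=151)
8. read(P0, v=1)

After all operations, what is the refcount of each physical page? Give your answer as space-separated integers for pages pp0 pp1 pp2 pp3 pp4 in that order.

Op 1: fork(P0) -> P1. 3 ppages; refcounts: pp0:2 pp1:2 pp2:2
Op 2: read(P0, v1) -> 44. No state change.
Op 3: write(P0, v2, 163). refcount(pp2)=2>1 -> COPY to pp3. 4 ppages; refcounts: pp0:2 pp1:2 pp2:1 pp3:1
Op 4: write(P1, v2, 129). refcount(pp2)=1 -> write in place. 4 ppages; refcounts: pp0:2 pp1:2 pp2:1 pp3:1
Op 5: write(P1, v0, 135). refcount(pp0)=2>1 -> COPY to pp4. 5 ppages; refcounts: pp0:1 pp1:2 pp2:1 pp3:1 pp4:1
Op 6: read(P1, v2) -> 129. No state change.
Op 7: write(P0, v0, 151). refcount(pp0)=1 -> write in place. 5 ppages; refcounts: pp0:1 pp1:2 pp2:1 pp3:1 pp4:1
Op 8: read(P0, v1) -> 44. No state change.

Answer: 1 2 1 1 1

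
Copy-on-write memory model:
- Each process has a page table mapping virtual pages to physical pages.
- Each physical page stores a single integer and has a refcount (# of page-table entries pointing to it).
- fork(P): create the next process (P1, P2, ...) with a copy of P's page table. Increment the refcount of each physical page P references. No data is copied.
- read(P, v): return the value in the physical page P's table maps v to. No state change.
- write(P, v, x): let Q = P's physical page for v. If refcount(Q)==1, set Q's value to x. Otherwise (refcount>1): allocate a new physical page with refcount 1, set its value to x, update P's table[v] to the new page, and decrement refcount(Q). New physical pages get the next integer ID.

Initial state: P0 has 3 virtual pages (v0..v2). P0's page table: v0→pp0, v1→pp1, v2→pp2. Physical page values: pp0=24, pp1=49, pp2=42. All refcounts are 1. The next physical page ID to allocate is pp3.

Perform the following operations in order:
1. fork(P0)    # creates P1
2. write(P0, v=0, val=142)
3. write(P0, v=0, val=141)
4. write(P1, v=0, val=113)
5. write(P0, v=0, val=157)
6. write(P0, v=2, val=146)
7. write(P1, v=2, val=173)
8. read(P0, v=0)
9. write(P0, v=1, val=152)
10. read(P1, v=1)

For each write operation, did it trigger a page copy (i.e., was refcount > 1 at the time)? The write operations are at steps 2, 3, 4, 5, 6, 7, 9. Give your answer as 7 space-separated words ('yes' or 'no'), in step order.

Op 1: fork(P0) -> P1. 3 ppages; refcounts: pp0:2 pp1:2 pp2:2
Op 2: write(P0, v0, 142). refcount(pp0)=2>1 -> COPY to pp3. 4 ppages; refcounts: pp0:1 pp1:2 pp2:2 pp3:1
Op 3: write(P0, v0, 141). refcount(pp3)=1 -> write in place. 4 ppages; refcounts: pp0:1 pp1:2 pp2:2 pp3:1
Op 4: write(P1, v0, 113). refcount(pp0)=1 -> write in place. 4 ppages; refcounts: pp0:1 pp1:2 pp2:2 pp3:1
Op 5: write(P0, v0, 157). refcount(pp3)=1 -> write in place. 4 ppages; refcounts: pp0:1 pp1:2 pp2:2 pp3:1
Op 6: write(P0, v2, 146). refcount(pp2)=2>1 -> COPY to pp4. 5 ppages; refcounts: pp0:1 pp1:2 pp2:1 pp3:1 pp4:1
Op 7: write(P1, v2, 173). refcount(pp2)=1 -> write in place. 5 ppages; refcounts: pp0:1 pp1:2 pp2:1 pp3:1 pp4:1
Op 8: read(P0, v0) -> 157. No state change.
Op 9: write(P0, v1, 152). refcount(pp1)=2>1 -> COPY to pp5. 6 ppages; refcounts: pp0:1 pp1:1 pp2:1 pp3:1 pp4:1 pp5:1
Op 10: read(P1, v1) -> 49. No state change.

yes no no no yes no yes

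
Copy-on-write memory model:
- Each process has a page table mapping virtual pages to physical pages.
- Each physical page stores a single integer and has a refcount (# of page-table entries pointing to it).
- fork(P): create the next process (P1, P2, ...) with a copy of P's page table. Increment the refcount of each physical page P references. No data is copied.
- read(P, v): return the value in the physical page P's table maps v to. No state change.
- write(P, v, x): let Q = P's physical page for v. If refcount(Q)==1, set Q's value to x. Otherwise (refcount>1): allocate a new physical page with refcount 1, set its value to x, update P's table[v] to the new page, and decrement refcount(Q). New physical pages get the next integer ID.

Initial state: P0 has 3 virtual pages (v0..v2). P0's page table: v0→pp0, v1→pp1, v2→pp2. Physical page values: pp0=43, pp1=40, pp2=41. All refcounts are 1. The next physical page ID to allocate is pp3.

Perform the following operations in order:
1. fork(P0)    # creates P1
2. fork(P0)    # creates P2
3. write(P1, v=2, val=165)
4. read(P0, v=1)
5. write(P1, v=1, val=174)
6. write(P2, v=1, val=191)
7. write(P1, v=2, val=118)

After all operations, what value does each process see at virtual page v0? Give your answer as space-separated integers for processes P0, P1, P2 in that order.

Op 1: fork(P0) -> P1. 3 ppages; refcounts: pp0:2 pp1:2 pp2:2
Op 2: fork(P0) -> P2. 3 ppages; refcounts: pp0:3 pp1:3 pp2:3
Op 3: write(P1, v2, 165). refcount(pp2)=3>1 -> COPY to pp3. 4 ppages; refcounts: pp0:3 pp1:3 pp2:2 pp3:1
Op 4: read(P0, v1) -> 40. No state change.
Op 5: write(P1, v1, 174). refcount(pp1)=3>1 -> COPY to pp4. 5 ppages; refcounts: pp0:3 pp1:2 pp2:2 pp3:1 pp4:1
Op 6: write(P2, v1, 191). refcount(pp1)=2>1 -> COPY to pp5. 6 ppages; refcounts: pp0:3 pp1:1 pp2:2 pp3:1 pp4:1 pp5:1
Op 7: write(P1, v2, 118). refcount(pp3)=1 -> write in place. 6 ppages; refcounts: pp0:3 pp1:1 pp2:2 pp3:1 pp4:1 pp5:1
P0: v0 -> pp0 = 43
P1: v0 -> pp0 = 43
P2: v0 -> pp0 = 43

Answer: 43 43 43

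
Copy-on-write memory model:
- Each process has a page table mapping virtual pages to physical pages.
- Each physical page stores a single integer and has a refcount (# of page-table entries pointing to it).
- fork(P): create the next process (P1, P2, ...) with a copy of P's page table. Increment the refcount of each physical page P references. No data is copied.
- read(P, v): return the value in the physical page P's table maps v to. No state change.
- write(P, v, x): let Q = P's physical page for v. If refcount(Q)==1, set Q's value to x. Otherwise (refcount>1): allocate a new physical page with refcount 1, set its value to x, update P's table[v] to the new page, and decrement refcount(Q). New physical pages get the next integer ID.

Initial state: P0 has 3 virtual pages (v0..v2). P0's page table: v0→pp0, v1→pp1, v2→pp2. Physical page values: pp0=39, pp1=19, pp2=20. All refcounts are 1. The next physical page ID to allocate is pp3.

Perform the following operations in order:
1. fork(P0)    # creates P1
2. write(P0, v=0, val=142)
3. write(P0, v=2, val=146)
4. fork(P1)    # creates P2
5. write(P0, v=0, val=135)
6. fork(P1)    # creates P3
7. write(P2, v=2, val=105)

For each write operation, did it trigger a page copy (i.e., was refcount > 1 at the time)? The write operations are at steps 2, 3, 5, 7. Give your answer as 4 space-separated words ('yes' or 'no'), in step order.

Op 1: fork(P0) -> P1. 3 ppages; refcounts: pp0:2 pp1:2 pp2:2
Op 2: write(P0, v0, 142). refcount(pp0)=2>1 -> COPY to pp3. 4 ppages; refcounts: pp0:1 pp1:2 pp2:2 pp3:1
Op 3: write(P0, v2, 146). refcount(pp2)=2>1 -> COPY to pp4. 5 ppages; refcounts: pp0:1 pp1:2 pp2:1 pp3:1 pp4:1
Op 4: fork(P1) -> P2. 5 ppages; refcounts: pp0:2 pp1:3 pp2:2 pp3:1 pp4:1
Op 5: write(P0, v0, 135). refcount(pp3)=1 -> write in place. 5 ppages; refcounts: pp0:2 pp1:3 pp2:2 pp3:1 pp4:1
Op 6: fork(P1) -> P3. 5 ppages; refcounts: pp0:3 pp1:4 pp2:3 pp3:1 pp4:1
Op 7: write(P2, v2, 105). refcount(pp2)=3>1 -> COPY to pp5. 6 ppages; refcounts: pp0:3 pp1:4 pp2:2 pp3:1 pp4:1 pp5:1

yes yes no yes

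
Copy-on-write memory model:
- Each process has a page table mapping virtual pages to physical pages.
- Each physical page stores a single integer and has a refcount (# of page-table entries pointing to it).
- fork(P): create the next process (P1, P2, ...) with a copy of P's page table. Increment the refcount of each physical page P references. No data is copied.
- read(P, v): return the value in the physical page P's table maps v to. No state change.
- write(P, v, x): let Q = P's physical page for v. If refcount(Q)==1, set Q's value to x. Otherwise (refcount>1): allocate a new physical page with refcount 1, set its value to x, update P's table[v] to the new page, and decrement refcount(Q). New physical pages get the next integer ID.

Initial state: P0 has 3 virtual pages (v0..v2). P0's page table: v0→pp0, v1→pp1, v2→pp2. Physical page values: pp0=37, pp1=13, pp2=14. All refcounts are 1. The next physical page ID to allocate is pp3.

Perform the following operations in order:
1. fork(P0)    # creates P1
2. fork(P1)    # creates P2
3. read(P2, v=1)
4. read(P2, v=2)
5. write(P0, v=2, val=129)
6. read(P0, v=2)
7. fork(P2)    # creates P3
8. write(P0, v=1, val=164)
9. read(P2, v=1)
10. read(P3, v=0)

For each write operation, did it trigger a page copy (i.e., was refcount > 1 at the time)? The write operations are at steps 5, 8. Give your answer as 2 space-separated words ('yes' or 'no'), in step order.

Op 1: fork(P0) -> P1. 3 ppages; refcounts: pp0:2 pp1:2 pp2:2
Op 2: fork(P1) -> P2. 3 ppages; refcounts: pp0:3 pp1:3 pp2:3
Op 3: read(P2, v1) -> 13. No state change.
Op 4: read(P2, v2) -> 14. No state change.
Op 5: write(P0, v2, 129). refcount(pp2)=3>1 -> COPY to pp3. 4 ppages; refcounts: pp0:3 pp1:3 pp2:2 pp3:1
Op 6: read(P0, v2) -> 129. No state change.
Op 7: fork(P2) -> P3. 4 ppages; refcounts: pp0:4 pp1:4 pp2:3 pp3:1
Op 8: write(P0, v1, 164). refcount(pp1)=4>1 -> COPY to pp4. 5 ppages; refcounts: pp0:4 pp1:3 pp2:3 pp3:1 pp4:1
Op 9: read(P2, v1) -> 13. No state change.
Op 10: read(P3, v0) -> 37. No state change.

yes yes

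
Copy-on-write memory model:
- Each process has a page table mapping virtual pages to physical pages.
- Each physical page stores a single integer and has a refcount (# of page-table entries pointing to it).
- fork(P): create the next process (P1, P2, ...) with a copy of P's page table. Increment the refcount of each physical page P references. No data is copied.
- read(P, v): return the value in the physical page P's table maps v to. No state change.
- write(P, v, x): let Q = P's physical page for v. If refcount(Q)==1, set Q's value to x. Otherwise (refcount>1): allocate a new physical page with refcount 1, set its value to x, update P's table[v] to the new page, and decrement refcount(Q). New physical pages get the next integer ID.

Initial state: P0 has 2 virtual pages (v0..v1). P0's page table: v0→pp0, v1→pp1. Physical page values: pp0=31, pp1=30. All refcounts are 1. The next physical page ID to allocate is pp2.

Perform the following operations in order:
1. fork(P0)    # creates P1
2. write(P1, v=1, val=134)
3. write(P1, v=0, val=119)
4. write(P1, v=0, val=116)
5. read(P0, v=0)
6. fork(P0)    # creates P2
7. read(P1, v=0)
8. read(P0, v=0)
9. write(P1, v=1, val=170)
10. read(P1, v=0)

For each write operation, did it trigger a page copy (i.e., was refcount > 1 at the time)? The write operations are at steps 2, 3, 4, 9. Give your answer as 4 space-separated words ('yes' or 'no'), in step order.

Op 1: fork(P0) -> P1. 2 ppages; refcounts: pp0:2 pp1:2
Op 2: write(P1, v1, 134). refcount(pp1)=2>1 -> COPY to pp2. 3 ppages; refcounts: pp0:2 pp1:1 pp2:1
Op 3: write(P1, v0, 119). refcount(pp0)=2>1 -> COPY to pp3. 4 ppages; refcounts: pp0:1 pp1:1 pp2:1 pp3:1
Op 4: write(P1, v0, 116). refcount(pp3)=1 -> write in place. 4 ppages; refcounts: pp0:1 pp1:1 pp2:1 pp3:1
Op 5: read(P0, v0) -> 31. No state change.
Op 6: fork(P0) -> P2. 4 ppages; refcounts: pp0:2 pp1:2 pp2:1 pp3:1
Op 7: read(P1, v0) -> 116. No state change.
Op 8: read(P0, v0) -> 31. No state change.
Op 9: write(P1, v1, 170). refcount(pp2)=1 -> write in place. 4 ppages; refcounts: pp0:2 pp1:2 pp2:1 pp3:1
Op 10: read(P1, v0) -> 116. No state change.

yes yes no no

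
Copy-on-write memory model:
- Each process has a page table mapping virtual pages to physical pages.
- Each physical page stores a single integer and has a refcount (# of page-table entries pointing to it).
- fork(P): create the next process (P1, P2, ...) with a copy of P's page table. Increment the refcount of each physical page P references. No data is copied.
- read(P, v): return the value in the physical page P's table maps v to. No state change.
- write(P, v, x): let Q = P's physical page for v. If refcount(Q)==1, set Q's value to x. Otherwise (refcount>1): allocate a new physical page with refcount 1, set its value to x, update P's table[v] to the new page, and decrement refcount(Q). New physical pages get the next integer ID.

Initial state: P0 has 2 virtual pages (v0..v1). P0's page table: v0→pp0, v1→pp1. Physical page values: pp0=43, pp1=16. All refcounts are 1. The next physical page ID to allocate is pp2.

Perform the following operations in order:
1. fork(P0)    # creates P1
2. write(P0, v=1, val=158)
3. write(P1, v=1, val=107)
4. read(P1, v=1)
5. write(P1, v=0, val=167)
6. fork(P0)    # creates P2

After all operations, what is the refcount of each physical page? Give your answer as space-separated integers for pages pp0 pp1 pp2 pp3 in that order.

Answer: 2 1 2 1

Derivation:
Op 1: fork(P0) -> P1. 2 ppages; refcounts: pp0:2 pp1:2
Op 2: write(P0, v1, 158). refcount(pp1)=2>1 -> COPY to pp2. 3 ppages; refcounts: pp0:2 pp1:1 pp2:1
Op 3: write(P1, v1, 107). refcount(pp1)=1 -> write in place. 3 ppages; refcounts: pp0:2 pp1:1 pp2:1
Op 4: read(P1, v1) -> 107. No state change.
Op 5: write(P1, v0, 167). refcount(pp0)=2>1 -> COPY to pp3. 4 ppages; refcounts: pp0:1 pp1:1 pp2:1 pp3:1
Op 6: fork(P0) -> P2. 4 ppages; refcounts: pp0:2 pp1:1 pp2:2 pp3:1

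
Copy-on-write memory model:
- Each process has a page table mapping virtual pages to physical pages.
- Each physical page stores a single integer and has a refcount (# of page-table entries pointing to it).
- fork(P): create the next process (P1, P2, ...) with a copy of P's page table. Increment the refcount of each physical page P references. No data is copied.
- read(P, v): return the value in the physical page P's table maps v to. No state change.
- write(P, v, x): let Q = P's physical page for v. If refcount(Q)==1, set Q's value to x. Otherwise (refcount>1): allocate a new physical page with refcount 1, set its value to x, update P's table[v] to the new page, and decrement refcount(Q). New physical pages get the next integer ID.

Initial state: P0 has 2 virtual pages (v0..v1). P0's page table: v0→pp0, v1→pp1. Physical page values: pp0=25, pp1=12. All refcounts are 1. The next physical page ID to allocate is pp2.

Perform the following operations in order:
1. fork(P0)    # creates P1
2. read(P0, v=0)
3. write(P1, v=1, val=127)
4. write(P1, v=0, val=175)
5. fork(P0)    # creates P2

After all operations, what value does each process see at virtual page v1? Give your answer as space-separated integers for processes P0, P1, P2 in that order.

Answer: 12 127 12

Derivation:
Op 1: fork(P0) -> P1. 2 ppages; refcounts: pp0:2 pp1:2
Op 2: read(P0, v0) -> 25. No state change.
Op 3: write(P1, v1, 127). refcount(pp1)=2>1 -> COPY to pp2. 3 ppages; refcounts: pp0:2 pp1:1 pp2:1
Op 4: write(P1, v0, 175). refcount(pp0)=2>1 -> COPY to pp3. 4 ppages; refcounts: pp0:1 pp1:1 pp2:1 pp3:1
Op 5: fork(P0) -> P2. 4 ppages; refcounts: pp0:2 pp1:2 pp2:1 pp3:1
P0: v1 -> pp1 = 12
P1: v1 -> pp2 = 127
P2: v1 -> pp1 = 12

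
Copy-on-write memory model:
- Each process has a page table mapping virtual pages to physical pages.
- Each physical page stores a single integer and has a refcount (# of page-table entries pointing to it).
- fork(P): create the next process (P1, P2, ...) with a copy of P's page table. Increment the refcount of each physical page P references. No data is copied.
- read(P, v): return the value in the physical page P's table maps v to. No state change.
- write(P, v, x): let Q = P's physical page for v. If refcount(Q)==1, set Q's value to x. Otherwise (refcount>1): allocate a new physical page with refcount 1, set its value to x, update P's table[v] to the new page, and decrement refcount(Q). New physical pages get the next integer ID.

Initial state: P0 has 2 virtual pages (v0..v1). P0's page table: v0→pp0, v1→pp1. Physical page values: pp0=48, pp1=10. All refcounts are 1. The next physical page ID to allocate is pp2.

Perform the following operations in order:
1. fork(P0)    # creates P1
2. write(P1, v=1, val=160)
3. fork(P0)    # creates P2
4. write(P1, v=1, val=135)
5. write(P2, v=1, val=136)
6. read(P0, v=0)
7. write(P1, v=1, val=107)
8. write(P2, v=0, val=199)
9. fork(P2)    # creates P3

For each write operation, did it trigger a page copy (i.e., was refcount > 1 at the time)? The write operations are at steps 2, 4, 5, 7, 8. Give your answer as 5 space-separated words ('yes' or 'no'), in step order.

Op 1: fork(P0) -> P1. 2 ppages; refcounts: pp0:2 pp1:2
Op 2: write(P1, v1, 160). refcount(pp1)=2>1 -> COPY to pp2. 3 ppages; refcounts: pp0:2 pp1:1 pp2:1
Op 3: fork(P0) -> P2. 3 ppages; refcounts: pp0:3 pp1:2 pp2:1
Op 4: write(P1, v1, 135). refcount(pp2)=1 -> write in place. 3 ppages; refcounts: pp0:3 pp1:2 pp2:1
Op 5: write(P2, v1, 136). refcount(pp1)=2>1 -> COPY to pp3. 4 ppages; refcounts: pp0:3 pp1:1 pp2:1 pp3:1
Op 6: read(P0, v0) -> 48. No state change.
Op 7: write(P1, v1, 107). refcount(pp2)=1 -> write in place. 4 ppages; refcounts: pp0:3 pp1:1 pp2:1 pp3:1
Op 8: write(P2, v0, 199). refcount(pp0)=3>1 -> COPY to pp4. 5 ppages; refcounts: pp0:2 pp1:1 pp2:1 pp3:1 pp4:1
Op 9: fork(P2) -> P3. 5 ppages; refcounts: pp0:2 pp1:1 pp2:1 pp3:2 pp4:2

yes no yes no yes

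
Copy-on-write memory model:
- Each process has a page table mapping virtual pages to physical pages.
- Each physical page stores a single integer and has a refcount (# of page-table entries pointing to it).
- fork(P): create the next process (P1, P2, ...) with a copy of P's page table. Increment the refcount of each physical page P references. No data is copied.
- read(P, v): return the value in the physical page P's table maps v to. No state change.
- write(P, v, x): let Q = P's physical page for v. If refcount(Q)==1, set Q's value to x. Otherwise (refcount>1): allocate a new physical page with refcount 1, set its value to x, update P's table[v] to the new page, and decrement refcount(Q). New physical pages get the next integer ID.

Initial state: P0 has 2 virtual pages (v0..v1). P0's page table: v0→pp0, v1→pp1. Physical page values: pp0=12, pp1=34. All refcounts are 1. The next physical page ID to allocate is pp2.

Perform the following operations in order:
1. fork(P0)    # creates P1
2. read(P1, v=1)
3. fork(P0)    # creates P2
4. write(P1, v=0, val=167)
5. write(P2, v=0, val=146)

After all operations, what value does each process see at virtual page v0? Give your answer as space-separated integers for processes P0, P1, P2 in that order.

Op 1: fork(P0) -> P1. 2 ppages; refcounts: pp0:2 pp1:2
Op 2: read(P1, v1) -> 34. No state change.
Op 3: fork(P0) -> P2. 2 ppages; refcounts: pp0:3 pp1:3
Op 4: write(P1, v0, 167). refcount(pp0)=3>1 -> COPY to pp2. 3 ppages; refcounts: pp0:2 pp1:3 pp2:1
Op 5: write(P2, v0, 146). refcount(pp0)=2>1 -> COPY to pp3. 4 ppages; refcounts: pp0:1 pp1:3 pp2:1 pp3:1
P0: v0 -> pp0 = 12
P1: v0 -> pp2 = 167
P2: v0 -> pp3 = 146

Answer: 12 167 146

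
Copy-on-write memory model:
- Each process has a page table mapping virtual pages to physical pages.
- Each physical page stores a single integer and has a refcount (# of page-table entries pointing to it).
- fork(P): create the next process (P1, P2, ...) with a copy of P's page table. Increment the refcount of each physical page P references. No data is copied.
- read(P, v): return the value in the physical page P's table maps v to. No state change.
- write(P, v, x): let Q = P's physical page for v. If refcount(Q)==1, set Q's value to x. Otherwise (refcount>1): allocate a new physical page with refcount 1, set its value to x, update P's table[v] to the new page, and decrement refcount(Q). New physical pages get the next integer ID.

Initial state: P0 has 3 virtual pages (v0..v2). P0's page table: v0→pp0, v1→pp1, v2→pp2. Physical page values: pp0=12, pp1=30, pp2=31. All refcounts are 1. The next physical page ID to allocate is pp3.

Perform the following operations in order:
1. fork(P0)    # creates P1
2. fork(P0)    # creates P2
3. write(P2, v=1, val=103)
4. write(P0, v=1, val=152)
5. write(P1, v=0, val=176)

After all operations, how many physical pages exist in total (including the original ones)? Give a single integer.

Answer: 6

Derivation:
Op 1: fork(P0) -> P1. 3 ppages; refcounts: pp0:2 pp1:2 pp2:2
Op 2: fork(P0) -> P2. 3 ppages; refcounts: pp0:3 pp1:3 pp2:3
Op 3: write(P2, v1, 103). refcount(pp1)=3>1 -> COPY to pp3. 4 ppages; refcounts: pp0:3 pp1:2 pp2:3 pp3:1
Op 4: write(P0, v1, 152). refcount(pp1)=2>1 -> COPY to pp4. 5 ppages; refcounts: pp0:3 pp1:1 pp2:3 pp3:1 pp4:1
Op 5: write(P1, v0, 176). refcount(pp0)=3>1 -> COPY to pp5. 6 ppages; refcounts: pp0:2 pp1:1 pp2:3 pp3:1 pp4:1 pp5:1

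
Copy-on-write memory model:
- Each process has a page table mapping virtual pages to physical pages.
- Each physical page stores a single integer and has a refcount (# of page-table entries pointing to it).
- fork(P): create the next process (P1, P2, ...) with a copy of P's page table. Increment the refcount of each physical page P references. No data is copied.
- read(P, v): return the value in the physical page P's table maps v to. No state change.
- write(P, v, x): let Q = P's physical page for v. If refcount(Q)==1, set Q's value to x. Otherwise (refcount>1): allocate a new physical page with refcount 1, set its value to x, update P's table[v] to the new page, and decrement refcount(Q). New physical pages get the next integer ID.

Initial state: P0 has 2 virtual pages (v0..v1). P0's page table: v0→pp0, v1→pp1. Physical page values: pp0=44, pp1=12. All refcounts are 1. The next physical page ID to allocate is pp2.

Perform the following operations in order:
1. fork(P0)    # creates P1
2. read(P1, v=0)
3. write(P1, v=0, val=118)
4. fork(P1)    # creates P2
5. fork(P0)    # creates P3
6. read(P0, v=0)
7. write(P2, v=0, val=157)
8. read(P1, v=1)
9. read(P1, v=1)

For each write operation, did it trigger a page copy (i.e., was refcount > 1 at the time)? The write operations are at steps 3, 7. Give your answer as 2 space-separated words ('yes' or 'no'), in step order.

Op 1: fork(P0) -> P1. 2 ppages; refcounts: pp0:2 pp1:2
Op 2: read(P1, v0) -> 44. No state change.
Op 3: write(P1, v0, 118). refcount(pp0)=2>1 -> COPY to pp2. 3 ppages; refcounts: pp0:1 pp1:2 pp2:1
Op 4: fork(P1) -> P2. 3 ppages; refcounts: pp0:1 pp1:3 pp2:2
Op 5: fork(P0) -> P3. 3 ppages; refcounts: pp0:2 pp1:4 pp2:2
Op 6: read(P0, v0) -> 44. No state change.
Op 7: write(P2, v0, 157). refcount(pp2)=2>1 -> COPY to pp3. 4 ppages; refcounts: pp0:2 pp1:4 pp2:1 pp3:1
Op 8: read(P1, v1) -> 12. No state change.
Op 9: read(P1, v1) -> 12. No state change.

yes yes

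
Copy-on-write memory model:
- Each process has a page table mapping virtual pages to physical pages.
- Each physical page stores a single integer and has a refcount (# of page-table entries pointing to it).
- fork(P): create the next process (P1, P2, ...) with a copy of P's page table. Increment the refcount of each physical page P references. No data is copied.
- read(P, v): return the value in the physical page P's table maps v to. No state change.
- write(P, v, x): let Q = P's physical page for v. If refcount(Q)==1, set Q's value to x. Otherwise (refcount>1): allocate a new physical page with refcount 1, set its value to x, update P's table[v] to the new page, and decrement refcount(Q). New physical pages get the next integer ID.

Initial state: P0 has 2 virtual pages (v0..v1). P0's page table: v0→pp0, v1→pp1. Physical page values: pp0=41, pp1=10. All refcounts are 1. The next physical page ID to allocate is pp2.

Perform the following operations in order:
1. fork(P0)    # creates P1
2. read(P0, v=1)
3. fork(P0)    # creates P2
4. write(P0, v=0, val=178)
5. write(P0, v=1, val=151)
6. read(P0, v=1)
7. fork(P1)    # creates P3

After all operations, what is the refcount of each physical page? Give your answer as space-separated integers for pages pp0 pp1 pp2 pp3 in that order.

Op 1: fork(P0) -> P1. 2 ppages; refcounts: pp0:2 pp1:2
Op 2: read(P0, v1) -> 10. No state change.
Op 3: fork(P0) -> P2. 2 ppages; refcounts: pp0:3 pp1:3
Op 4: write(P0, v0, 178). refcount(pp0)=3>1 -> COPY to pp2. 3 ppages; refcounts: pp0:2 pp1:3 pp2:1
Op 5: write(P0, v1, 151). refcount(pp1)=3>1 -> COPY to pp3. 4 ppages; refcounts: pp0:2 pp1:2 pp2:1 pp3:1
Op 6: read(P0, v1) -> 151. No state change.
Op 7: fork(P1) -> P3. 4 ppages; refcounts: pp0:3 pp1:3 pp2:1 pp3:1

Answer: 3 3 1 1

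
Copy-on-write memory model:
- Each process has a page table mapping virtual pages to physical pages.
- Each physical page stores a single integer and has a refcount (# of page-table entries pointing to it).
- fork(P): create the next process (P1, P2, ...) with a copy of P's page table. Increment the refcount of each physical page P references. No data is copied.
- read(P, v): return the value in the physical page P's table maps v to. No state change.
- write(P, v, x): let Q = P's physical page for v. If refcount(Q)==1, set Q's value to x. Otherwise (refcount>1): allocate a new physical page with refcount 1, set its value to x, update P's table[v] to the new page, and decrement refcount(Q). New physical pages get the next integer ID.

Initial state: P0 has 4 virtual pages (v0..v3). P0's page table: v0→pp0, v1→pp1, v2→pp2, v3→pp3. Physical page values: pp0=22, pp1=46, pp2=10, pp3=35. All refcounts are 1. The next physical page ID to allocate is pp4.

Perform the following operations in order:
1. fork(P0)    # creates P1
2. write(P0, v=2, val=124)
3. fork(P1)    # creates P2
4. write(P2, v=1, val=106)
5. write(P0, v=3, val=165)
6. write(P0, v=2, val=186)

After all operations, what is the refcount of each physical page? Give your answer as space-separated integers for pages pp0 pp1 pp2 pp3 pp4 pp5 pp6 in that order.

Answer: 3 2 2 2 1 1 1

Derivation:
Op 1: fork(P0) -> P1. 4 ppages; refcounts: pp0:2 pp1:2 pp2:2 pp3:2
Op 2: write(P0, v2, 124). refcount(pp2)=2>1 -> COPY to pp4. 5 ppages; refcounts: pp0:2 pp1:2 pp2:1 pp3:2 pp4:1
Op 3: fork(P1) -> P2. 5 ppages; refcounts: pp0:3 pp1:3 pp2:2 pp3:3 pp4:1
Op 4: write(P2, v1, 106). refcount(pp1)=3>1 -> COPY to pp5. 6 ppages; refcounts: pp0:3 pp1:2 pp2:2 pp3:3 pp4:1 pp5:1
Op 5: write(P0, v3, 165). refcount(pp3)=3>1 -> COPY to pp6. 7 ppages; refcounts: pp0:3 pp1:2 pp2:2 pp3:2 pp4:1 pp5:1 pp6:1
Op 6: write(P0, v2, 186). refcount(pp4)=1 -> write in place. 7 ppages; refcounts: pp0:3 pp1:2 pp2:2 pp3:2 pp4:1 pp5:1 pp6:1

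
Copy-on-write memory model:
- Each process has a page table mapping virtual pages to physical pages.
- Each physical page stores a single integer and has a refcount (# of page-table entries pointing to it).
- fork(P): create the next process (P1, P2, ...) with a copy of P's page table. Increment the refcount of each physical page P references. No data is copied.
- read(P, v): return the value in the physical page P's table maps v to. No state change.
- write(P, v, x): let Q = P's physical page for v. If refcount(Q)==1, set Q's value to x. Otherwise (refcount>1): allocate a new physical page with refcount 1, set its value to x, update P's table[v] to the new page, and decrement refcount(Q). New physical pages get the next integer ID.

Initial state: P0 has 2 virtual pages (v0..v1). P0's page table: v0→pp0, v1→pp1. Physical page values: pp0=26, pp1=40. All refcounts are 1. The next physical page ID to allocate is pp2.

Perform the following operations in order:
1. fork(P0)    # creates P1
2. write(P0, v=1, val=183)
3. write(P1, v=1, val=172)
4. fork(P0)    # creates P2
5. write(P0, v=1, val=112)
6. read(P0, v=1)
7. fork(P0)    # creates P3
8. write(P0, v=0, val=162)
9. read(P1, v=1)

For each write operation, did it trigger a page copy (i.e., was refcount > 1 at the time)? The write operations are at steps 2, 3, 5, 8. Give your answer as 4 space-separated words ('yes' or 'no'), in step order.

Op 1: fork(P0) -> P1. 2 ppages; refcounts: pp0:2 pp1:2
Op 2: write(P0, v1, 183). refcount(pp1)=2>1 -> COPY to pp2. 3 ppages; refcounts: pp0:2 pp1:1 pp2:1
Op 3: write(P1, v1, 172). refcount(pp1)=1 -> write in place. 3 ppages; refcounts: pp0:2 pp1:1 pp2:1
Op 4: fork(P0) -> P2. 3 ppages; refcounts: pp0:3 pp1:1 pp2:2
Op 5: write(P0, v1, 112). refcount(pp2)=2>1 -> COPY to pp3. 4 ppages; refcounts: pp0:3 pp1:1 pp2:1 pp3:1
Op 6: read(P0, v1) -> 112. No state change.
Op 7: fork(P0) -> P3. 4 ppages; refcounts: pp0:4 pp1:1 pp2:1 pp3:2
Op 8: write(P0, v0, 162). refcount(pp0)=4>1 -> COPY to pp4. 5 ppages; refcounts: pp0:3 pp1:1 pp2:1 pp3:2 pp4:1
Op 9: read(P1, v1) -> 172. No state change.

yes no yes yes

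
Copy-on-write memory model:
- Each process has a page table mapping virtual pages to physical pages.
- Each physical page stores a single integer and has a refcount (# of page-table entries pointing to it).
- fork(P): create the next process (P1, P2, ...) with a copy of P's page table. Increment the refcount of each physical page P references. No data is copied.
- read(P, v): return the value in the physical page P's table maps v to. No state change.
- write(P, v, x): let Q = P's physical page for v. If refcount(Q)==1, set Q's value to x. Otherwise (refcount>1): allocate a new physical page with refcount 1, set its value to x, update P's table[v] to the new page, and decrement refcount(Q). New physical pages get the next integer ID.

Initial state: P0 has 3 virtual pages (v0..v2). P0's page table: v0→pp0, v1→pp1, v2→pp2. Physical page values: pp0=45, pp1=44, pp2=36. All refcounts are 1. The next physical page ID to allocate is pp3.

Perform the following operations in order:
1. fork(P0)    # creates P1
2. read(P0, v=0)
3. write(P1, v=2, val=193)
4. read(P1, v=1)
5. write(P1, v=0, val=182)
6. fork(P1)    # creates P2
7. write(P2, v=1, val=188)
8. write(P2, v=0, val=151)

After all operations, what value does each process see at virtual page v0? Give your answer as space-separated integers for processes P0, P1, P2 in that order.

Answer: 45 182 151

Derivation:
Op 1: fork(P0) -> P1. 3 ppages; refcounts: pp0:2 pp1:2 pp2:2
Op 2: read(P0, v0) -> 45. No state change.
Op 3: write(P1, v2, 193). refcount(pp2)=2>1 -> COPY to pp3. 4 ppages; refcounts: pp0:2 pp1:2 pp2:1 pp3:1
Op 4: read(P1, v1) -> 44. No state change.
Op 5: write(P1, v0, 182). refcount(pp0)=2>1 -> COPY to pp4. 5 ppages; refcounts: pp0:1 pp1:2 pp2:1 pp3:1 pp4:1
Op 6: fork(P1) -> P2. 5 ppages; refcounts: pp0:1 pp1:3 pp2:1 pp3:2 pp4:2
Op 7: write(P2, v1, 188). refcount(pp1)=3>1 -> COPY to pp5. 6 ppages; refcounts: pp0:1 pp1:2 pp2:1 pp3:2 pp4:2 pp5:1
Op 8: write(P2, v0, 151). refcount(pp4)=2>1 -> COPY to pp6. 7 ppages; refcounts: pp0:1 pp1:2 pp2:1 pp3:2 pp4:1 pp5:1 pp6:1
P0: v0 -> pp0 = 45
P1: v0 -> pp4 = 182
P2: v0 -> pp6 = 151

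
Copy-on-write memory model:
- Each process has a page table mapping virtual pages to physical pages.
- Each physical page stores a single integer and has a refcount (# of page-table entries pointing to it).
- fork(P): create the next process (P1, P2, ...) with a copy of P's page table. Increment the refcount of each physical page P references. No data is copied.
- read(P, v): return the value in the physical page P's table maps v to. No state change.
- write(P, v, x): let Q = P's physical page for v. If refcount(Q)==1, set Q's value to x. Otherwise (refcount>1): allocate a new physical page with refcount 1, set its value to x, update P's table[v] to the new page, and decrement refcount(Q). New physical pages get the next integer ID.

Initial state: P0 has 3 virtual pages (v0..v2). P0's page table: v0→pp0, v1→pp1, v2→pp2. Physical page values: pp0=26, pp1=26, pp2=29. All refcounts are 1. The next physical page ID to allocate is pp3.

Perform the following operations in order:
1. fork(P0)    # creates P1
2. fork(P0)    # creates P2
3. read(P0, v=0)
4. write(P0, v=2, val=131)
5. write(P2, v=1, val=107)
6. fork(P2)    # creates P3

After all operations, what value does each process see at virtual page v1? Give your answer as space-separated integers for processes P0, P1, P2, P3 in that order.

Op 1: fork(P0) -> P1. 3 ppages; refcounts: pp0:2 pp1:2 pp2:2
Op 2: fork(P0) -> P2. 3 ppages; refcounts: pp0:3 pp1:3 pp2:3
Op 3: read(P0, v0) -> 26. No state change.
Op 4: write(P0, v2, 131). refcount(pp2)=3>1 -> COPY to pp3. 4 ppages; refcounts: pp0:3 pp1:3 pp2:2 pp3:1
Op 5: write(P2, v1, 107). refcount(pp1)=3>1 -> COPY to pp4. 5 ppages; refcounts: pp0:3 pp1:2 pp2:2 pp3:1 pp4:1
Op 6: fork(P2) -> P3. 5 ppages; refcounts: pp0:4 pp1:2 pp2:3 pp3:1 pp4:2
P0: v1 -> pp1 = 26
P1: v1 -> pp1 = 26
P2: v1 -> pp4 = 107
P3: v1 -> pp4 = 107

Answer: 26 26 107 107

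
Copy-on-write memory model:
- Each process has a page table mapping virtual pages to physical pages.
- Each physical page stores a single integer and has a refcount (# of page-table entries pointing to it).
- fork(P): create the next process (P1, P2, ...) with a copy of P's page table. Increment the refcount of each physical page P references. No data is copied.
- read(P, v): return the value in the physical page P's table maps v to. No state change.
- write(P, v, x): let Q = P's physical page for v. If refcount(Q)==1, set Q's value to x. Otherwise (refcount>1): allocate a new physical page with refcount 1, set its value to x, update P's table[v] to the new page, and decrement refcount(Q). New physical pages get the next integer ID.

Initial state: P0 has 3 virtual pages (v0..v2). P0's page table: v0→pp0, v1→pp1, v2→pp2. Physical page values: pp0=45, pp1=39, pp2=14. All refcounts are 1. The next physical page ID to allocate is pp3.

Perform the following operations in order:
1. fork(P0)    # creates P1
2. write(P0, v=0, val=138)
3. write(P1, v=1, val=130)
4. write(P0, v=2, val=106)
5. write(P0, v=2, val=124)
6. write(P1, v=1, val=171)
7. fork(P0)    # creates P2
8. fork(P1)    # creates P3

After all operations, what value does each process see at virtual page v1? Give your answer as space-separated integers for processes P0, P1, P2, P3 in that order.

Op 1: fork(P0) -> P1. 3 ppages; refcounts: pp0:2 pp1:2 pp2:2
Op 2: write(P0, v0, 138). refcount(pp0)=2>1 -> COPY to pp3. 4 ppages; refcounts: pp0:1 pp1:2 pp2:2 pp3:1
Op 3: write(P1, v1, 130). refcount(pp1)=2>1 -> COPY to pp4. 5 ppages; refcounts: pp0:1 pp1:1 pp2:2 pp3:1 pp4:1
Op 4: write(P0, v2, 106). refcount(pp2)=2>1 -> COPY to pp5. 6 ppages; refcounts: pp0:1 pp1:1 pp2:1 pp3:1 pp4:1 pp5:1
Op 5: write(P0, v2, 124). refcount(pp5)=1 -> write in place. 6 ppages; refcounts: pp0:1 pp1:1 pp2:1 pp3:1 pp4:1 pp5:1
Op 6: write(P1, v1, 171). refcount(pp4)=1 -> write in place. 6 ppages; refcounts: pp0:1 pp1:1 pp2:1 pp3:1 pp4:1 pp5:1
Op 7: fork(P0) -> P2. 6 ppages; refcounts: pp0:1 pp1:2 pp2:1 pp3:2 pp4:1 pp5:2
Op 8: fork(P1) -> P3. 6 ppages; refcounts: pp0:2 pp1:2 pp2:2 pp3:2 pp4:2 pp5:2
P0: v1 -> pp1 = 39
P1: v1 -> pp4 = 171
P2: v1 -> pp1 = 39
P3: v1 -> pp4 = 171

Answer: 39 171 39 171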